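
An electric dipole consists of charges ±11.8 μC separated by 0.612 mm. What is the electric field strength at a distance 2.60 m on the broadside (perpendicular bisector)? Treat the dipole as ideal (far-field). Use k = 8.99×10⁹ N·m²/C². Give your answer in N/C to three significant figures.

Dipole moment p = qd = (1.18×10⁻⁵ C)(6.12×10⁻⁴ m) = 7.222×10⁻⁹ C·m.
On the perpendicular bisector E = kp/r³ (half the axial value at the same distance).
E = (8.99×10⁹)(7.222×10⁻⁹) / (2.60)³ = 3.694 N/C.

E ≈ 3.69 N/C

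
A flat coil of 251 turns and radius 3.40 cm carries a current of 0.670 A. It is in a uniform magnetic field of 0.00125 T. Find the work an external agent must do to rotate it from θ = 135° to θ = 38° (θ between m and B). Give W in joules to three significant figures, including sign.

m = NIA = NIπa² = 251·(0.670)·π·(0.0340)² = 0.6107 A·m².
W_ext = ΔU = −mB cosθ₂ + mB cosθ₁ = mB(cosθ₁ − cosθ₂).
W = (0.6107)(0.00125)·(cos135° − cos38°) = (7.634×10⁻⁴)·(-1.4951) = -0.001141 J.

W ≈ -0.00114 J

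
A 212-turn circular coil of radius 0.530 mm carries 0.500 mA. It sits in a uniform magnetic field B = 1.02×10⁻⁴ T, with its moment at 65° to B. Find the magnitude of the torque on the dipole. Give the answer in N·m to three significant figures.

τ ≈ 8.65×10⁻¹² N·m

m = NIA = NIπa² = 212·(5.00×10⁻⁴)·π·(5.30×10⁻⁴)² = 9.354×10⁻⁸ A·m².
Torque on a magnetic dipole: τ = mB sinθ.
τ = (9.354×10⁻⁸)(1.02×10⁻⁴)·sin65° = 8.647×10⁻¹² N·m.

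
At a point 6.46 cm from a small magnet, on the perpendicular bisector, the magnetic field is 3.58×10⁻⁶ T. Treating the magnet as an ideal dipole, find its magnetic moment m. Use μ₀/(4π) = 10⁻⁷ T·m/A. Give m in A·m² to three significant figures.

In the equatorial plane B = (μ₀/4π)·m/r³, so m = Br³·4π/(μ₀).
m = (3.58×10⁻⁶)·(0.0646)³ / (10⁻⁷) = 0.009651 A·m².

m ≈ 0.00965 A·m²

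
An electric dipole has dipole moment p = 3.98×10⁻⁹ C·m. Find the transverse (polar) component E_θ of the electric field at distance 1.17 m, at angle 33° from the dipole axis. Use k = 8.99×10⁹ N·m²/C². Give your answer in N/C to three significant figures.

E_θ ≈ 12.2 N/C

For a dipole, E_θ = (kp sinθ)/r³.
kp/r³ = (8.99×10⁹)(3.98×10⁻⁹)/(1.17)³ = 22.34 N/C.
E_θ = 22.34·sin33° = 12.17 N/C.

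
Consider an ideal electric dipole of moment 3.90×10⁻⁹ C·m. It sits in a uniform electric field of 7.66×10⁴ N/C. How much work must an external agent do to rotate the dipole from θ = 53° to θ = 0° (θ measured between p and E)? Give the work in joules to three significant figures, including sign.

W_ext = ΔU = U(θ₂) − U(θ₁) = −pE cosθ₂ − (−pE cosθ₁) = pE(cosθ₁ − cosθ₂).
W = (3.90×10⁻⁹)(7.66×10⁴)·(cos53° − cos0°) = (2.987×10⁻⁴)·(-0.3982) = -1.190×10⁻⁴ J.

W ≈ -1.19×10⁻⁴ J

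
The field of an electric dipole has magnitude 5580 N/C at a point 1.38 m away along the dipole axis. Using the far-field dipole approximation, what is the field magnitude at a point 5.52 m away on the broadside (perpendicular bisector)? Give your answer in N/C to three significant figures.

E ≈ 43.6 N/C

Dipole fields scale as 1/r³ in the far field.
The axial field is twice the equatorial field at the same r, so the geometry factor is 1/2.
E₂ = E₁ · (1/2) · (r₁/r₂)³ = 5580 · 0.5 · (1.38/5.52)³.
(r₁/r₂)³ = (0.25)³ = 0.01562.
E₂ ≈ 43.59 N/C.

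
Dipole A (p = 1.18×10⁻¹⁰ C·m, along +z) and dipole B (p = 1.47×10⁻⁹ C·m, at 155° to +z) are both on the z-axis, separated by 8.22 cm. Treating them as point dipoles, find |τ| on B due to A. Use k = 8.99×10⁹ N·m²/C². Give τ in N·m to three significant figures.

τ ≈ 2.37×10⁻⁶ N·m

The second dipole sits on the axis of the first, so the field there is axial: E₁ = 2kp₁/r³ along +z.
E₁ = 2(8.99×10⁹)(1.18×10⁻¹⁰)/(0.0822)³ = 3820 N/C.
Torque on the second dipole: τ = p₂ E₁ sinθ.
τ = (1.47×10⁻⁹)(3820)·sin155° = 2.373×10⁻⁶ N·m.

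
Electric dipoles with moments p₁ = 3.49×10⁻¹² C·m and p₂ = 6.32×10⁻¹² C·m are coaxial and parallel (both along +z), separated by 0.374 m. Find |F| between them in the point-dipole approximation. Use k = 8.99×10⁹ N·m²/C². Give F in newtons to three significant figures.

On-axis field of dipole 1 at distance r: E = 2kp₁/r³. Force on dipole 2 is F = p₂·dE/dr (gradient along axis).
dE/dr = −6kp₁/r⁴, so |F| = 6kp₁p₂/r⁴ (attractive for aligned moments).
F = 6(8.99×10⁹)(3.49×10⁻¹²)(6.32×10⁻¹²)/(0.374)⁴ = 6.081×10⁻¹¹ N.

F ≈ 6.08×10⁻¹¹ N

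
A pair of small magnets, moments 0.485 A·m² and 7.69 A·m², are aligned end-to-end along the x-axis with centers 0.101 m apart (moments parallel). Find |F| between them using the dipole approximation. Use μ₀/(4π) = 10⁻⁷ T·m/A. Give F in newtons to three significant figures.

F ≈ 0.0215 N

On-axis B of dipole 1: B = (μ₀/4π)·2m₁/r³. Force on dipole 2: F = m₂·dB/dr.
dB/dr = −(μ₀/4π)·6m₁/r⁴, so |F| = (μ₀/4π)·6m₁m₂/r⁴.
F = 6(10⁻⁷)(0.485)(7.69)/(0.101)⁴ = 0.02150 N.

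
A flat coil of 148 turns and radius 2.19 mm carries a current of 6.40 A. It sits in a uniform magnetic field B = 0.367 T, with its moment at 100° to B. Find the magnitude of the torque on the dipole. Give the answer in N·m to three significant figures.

m = NIA = NIπa² = 148·(6.40)·π·(0.00219)² = 0.01427 A·m².
Torque on a magnetic dipole: τ = mB sinθ.
τ = (0.01427)(0.367)·sin100° = 0.005158 N·m.

τ ≈ 0.00516 N·m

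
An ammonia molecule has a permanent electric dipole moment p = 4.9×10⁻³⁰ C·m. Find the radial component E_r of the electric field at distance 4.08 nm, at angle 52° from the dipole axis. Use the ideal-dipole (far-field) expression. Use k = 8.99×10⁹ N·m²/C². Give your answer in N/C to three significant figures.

For a dipole, E_r = (2kp cosθ)/r³.
kp/r³ = (8.99×10⁹)(4.90×10⁻³⁰)/(4.08×10⁻⁹)³ = 6.486×10⁵ N/C.
E_r = 2·6.486×10⁵·cos52° = 7.986×10⁵ N/C.

E_r ≈ 7.99×10⁵ N/C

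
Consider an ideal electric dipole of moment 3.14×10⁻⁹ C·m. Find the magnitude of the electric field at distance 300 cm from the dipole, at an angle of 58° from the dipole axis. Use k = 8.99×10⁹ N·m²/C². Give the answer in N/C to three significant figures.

At angle θ the dipole field magnitude is E = (kp/r³)·√(1 + 3cos²θ).
kp/r³ = (8.99×10⁹)(3.14×10⁻⁹) / (3.00)³ = 1.046 N/C.
√(1 + 3cos²58°) = √(1 + 3·0.2808) = √1.8424 ≈ 1.3574.
E ≈ 1.046 × 1.357 = 1.419 N/C.

E ≈ 1.42 N/C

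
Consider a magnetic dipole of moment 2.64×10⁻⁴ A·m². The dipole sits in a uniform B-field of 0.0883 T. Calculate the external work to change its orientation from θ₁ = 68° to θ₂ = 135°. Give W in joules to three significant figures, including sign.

W_ext = ΔU = −mB cosθ₂ + mB cosθ₁ = mB(cosθ₁ − cosθ₂).
W = (2.64×10⁻⁴)(0.0883)·(cos68° − cos135°) = (2.331×10⁻⁵)·(+1.0817) = 2.522×10⁻⁵ J.

W ≈ 2.52×10⁻⁵ J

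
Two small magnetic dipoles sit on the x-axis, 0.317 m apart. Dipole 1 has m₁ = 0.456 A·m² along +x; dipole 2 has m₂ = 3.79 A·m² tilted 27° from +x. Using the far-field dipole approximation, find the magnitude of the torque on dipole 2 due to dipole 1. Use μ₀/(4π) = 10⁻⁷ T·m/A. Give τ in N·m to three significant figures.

Dipole B is on the axis of dipole A, so B₁ there is axial: B₁ = (μ₀/4π)·2m₁/r³ along +x.
B₁ = 2(10⁻⁷)(0.456)/(0.317)³ = 2.863×10⁻⁶ T.
τ = m₂ B₁ sinθ.
τ = (3.79)(2.863×10⁻⁶)·sin27° = 4.926×10⁻⁶ N·m.

τ ≈ 4.93×10⁻⁶ N·m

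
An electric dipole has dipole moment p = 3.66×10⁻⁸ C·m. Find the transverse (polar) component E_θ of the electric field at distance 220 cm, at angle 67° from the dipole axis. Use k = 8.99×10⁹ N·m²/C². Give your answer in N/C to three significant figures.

For a dipole, E_θ = (kp sinθ)/r³.
kp/r³ = (8.99×10⁹)(3.66×10⁻⁸)/(2.20)³ = 30.90 N/C.
E_θ = 30.90·sin67° = 28.44 N/C.

E_θ ≈ 28.4 N/C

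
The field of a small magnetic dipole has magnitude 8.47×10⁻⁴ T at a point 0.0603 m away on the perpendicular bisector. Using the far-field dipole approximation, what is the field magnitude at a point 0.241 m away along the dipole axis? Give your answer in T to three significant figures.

B ≈ 2.65×10⁻⁵ T

Dipole fields scale as 1/r³ in the far field.
The axial field is twice the equatorial field at the same r, so the geometry factor is 2/1.
B₂ = B₁ · (2/1) · (r₁/r₂)³ = 8.47×10⁻⁴ · 2 · (0.0603/0.241)³.
(r₁/r₂)³ = (0.2502)³ = 0.01566.
B₂ ≈ 2.653×10⁻⁵ T.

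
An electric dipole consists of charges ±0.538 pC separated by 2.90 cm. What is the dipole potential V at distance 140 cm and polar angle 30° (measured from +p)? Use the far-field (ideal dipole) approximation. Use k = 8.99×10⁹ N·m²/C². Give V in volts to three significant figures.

V ≈ 6.20×10⁻⁵ V

Dipole moment p = qd = (5.38×10⁻¹³ C)(0.0290 m) = 1.56×10⁻¹⁴ C·m.
The dipole potential is V = kp cosθ / r².
V = (8.99×10⁹)(1.56×10⁻¹⁴)·cos30° / (1.40)² = 6.197×10⁻⁵ V.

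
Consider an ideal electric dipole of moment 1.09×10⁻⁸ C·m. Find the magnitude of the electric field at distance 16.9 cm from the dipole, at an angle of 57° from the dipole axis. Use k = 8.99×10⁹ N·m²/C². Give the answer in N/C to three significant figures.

At angle θ the dipole field magnitude is E = (kp/r³)·√(1 + 3cos²θ).
kp/r³ = (8.99×10⁹)(1.09×10⁻⁸) / (0.169)³ = 2.030×10⁴ N/C.
√(1 + 3cos²57°) = √(1 + 3·0.2966) = √1.8899 ≈ 1.3747.
E ≈ 2.030×10⁴ × 1.375 = 2.791×10⁴ N/C.

E ≈ 2.79×10⁴ N/C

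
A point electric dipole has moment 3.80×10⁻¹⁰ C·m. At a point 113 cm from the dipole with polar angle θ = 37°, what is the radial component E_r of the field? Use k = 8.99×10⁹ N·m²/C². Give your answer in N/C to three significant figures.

E_r ≈ 3.78 N/C

For a dipole, E_r = (2kp cosθ)/r³.
kp/r³ = (8.99×10⁹)(3.80×10⁻¹⁰)/(1.13)³ = 2.368 N/C.
E_r = 2·2.368·cos37° = 3.782 N/C.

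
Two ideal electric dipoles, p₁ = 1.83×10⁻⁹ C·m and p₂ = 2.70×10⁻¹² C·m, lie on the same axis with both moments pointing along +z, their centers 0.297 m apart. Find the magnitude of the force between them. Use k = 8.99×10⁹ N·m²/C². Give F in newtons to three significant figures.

F ≈ 3.43×10⁻⁸ N

On-axis field of dipole 1 at distance r: E = 2kp₁/r³. Force on dipole 2 is F = p₂·dE/dr (gradient along axis).
dE/dr = −6kp₁/r⁴, so |F| = 6kp₁p₂/r⁴ (attractive for aligned moments).
F = 6(8.99×10⁹)(1.83×10⁻⁹)(2.70×10⁻¹²)/(0.297)⁴ = 3.425×10⁻⁸ N.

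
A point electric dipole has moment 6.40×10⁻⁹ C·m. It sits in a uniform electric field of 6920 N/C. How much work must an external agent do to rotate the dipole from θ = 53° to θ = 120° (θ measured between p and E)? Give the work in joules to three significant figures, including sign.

W_ext = ΔU = U(θ₂) − U(θ₁) = −pE cosθ₂ − (−pE cosθ₁) = pE(cosθ₁ − cosθ₂).
W = (6.40×10⁻⁹)(6920)·(cos53° − cos120°) = (4.429×10⁻⁵)·(+1.1018) = 4.880×10⁻⁵ J.

W ≈ 4.88×10⁻⁵ J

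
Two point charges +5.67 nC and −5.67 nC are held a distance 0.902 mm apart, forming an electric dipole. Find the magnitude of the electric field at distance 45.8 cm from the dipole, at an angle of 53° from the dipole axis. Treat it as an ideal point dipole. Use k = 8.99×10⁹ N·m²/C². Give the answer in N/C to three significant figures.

E ≈ 0.691 N/C

Dipole moment p = qd = (5.67×10⁻⁹ C)(9.02×10⁻⁴ m) = 5.114×10⁻¹² C·m.
At angle θ the dipole field magnitude is E = (kp/r³)·√(1 + 3cos²θ).
kp/r³ = (8.99×10⁹)(5.114×10⁻¹²) / (0.458)³ = 0.4785 N/C.
√(1 + 3cos²53°) = √(1 + 3·0.3622) = √2.0865 ≈ 1.4445.
E ≈ 0.4785 × 1.444 = 0.6913 N/C.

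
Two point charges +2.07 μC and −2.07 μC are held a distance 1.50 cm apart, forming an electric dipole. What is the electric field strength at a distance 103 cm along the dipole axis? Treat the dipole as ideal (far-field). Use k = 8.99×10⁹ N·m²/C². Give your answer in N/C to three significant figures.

E ≈ 511 N/C

Dipole moment p = qd = (2.07×10⁻⁶ C)(0.0150 m) = 3.105×10⁻⁸ C·m.
On the dipole axis E = 2kp/r³.
E = 2·(8.99×10⁹)(3.105×10⁻⁸) / (1.03)³ = 510.9 N/C.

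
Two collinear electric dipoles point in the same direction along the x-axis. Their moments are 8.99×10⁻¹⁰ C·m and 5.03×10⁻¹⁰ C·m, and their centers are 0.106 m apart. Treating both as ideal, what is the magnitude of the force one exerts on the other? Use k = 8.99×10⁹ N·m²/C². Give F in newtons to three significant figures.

On-axis field of dipole 1 at distance r: E = 2kp₁/r³. Force on dipole 2 is F = p₂·dE/dr (gradient along axis).
dE/dr = −6kp₁/r⁴, so |F| = 6kp₁p₂/r⁴ (attractive for aligned moments).
F = 6(8.99×10⁹)(8.99×10⁻¹⁰)(5.03×10⁻¹⁰)/(0.106)⁴ = 1.932×10⁻⁴ N.

F ≈ 1.93×10⁻⁴ N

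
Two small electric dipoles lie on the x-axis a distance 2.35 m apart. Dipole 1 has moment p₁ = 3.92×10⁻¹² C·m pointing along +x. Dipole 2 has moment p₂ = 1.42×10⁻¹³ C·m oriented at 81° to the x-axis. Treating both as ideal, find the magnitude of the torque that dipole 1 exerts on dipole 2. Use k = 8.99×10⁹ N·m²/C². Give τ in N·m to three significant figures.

τ ≈ 7.62×10⁻¹⁶ N·m

The second dipole sits on the axis of the first, so the field there is axial: E₁ = 2kp₁/r³ along +x.
E₁ = 2(8.99×10⁹)(3.92×10⁻¹²)/(2.35)³ = 0.005431 N/C.
Torque on the second dipole: τ = p₂ E₁ sinθ.
τ = (1.42×10⁻¹³)(0.005431)·sin81° = 7.617×10⁻¹⁶ N·m.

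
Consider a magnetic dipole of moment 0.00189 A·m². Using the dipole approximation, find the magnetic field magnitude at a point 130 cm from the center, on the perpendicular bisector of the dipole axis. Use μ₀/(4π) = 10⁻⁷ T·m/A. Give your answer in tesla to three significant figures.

In the equatorial plane B = (μ₀/4π)·m/r³ (half the axial value).
B = (10⁻⁷)·(0.00189) / (1.30)³ = 8.603×10⁻¹¹ T.

B ≈ 8.60×10⁻¹¹ T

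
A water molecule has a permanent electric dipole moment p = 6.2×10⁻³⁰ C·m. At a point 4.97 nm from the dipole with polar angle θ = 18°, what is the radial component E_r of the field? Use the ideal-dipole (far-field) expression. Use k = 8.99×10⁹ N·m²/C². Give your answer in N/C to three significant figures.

For a dipole, E_r = (2kp cosθ)/r³.
kp/r³ = (8.99×10⁹)(6.20×10⁻³⁰)/(4.97×10⁻⁹)³ = 4.540×10⁵ N/C.
E_r = 2·4.540×10⁵·cos18° = 8.636×10⁵ N/C.

E_r ≈ 8.64×10⁵ N/C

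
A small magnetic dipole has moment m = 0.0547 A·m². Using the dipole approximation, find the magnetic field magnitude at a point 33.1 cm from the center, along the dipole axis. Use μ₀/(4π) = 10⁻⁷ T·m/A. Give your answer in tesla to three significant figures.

On axis B = (μ₀/4π)·2m/r³.
B = 2·(10⁻⁷)·(0.0547) / (0.331)³ = 3.017×10⁻⁷ T.

B ≈ 3.02×10⁻⁷ T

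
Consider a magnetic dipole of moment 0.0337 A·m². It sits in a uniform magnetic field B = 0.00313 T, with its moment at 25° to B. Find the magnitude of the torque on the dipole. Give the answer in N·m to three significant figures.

τ ≈ 4.46×10⁻⁵ N·m

Torque on a magnetic dipole: τ = mB sinθ.
τ = (0.0337)(0.00313)·sin25° = 4.458×10⁻⁵ N·m.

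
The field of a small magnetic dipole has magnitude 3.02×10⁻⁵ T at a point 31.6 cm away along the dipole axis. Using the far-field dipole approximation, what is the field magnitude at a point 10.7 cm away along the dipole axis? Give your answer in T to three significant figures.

Dipole fields scale as 1/r³ in the far field; the geometry is the same at both points.
B₂ = B₁ · (r₁/r₂)³ = 3.02×10⁻⁵ · (31.6/10.7)³.
(r₁/r₂)³ = (2.953)³ = 25.76.
B₂ ≈ 7.779×10⁻⁴ T.

B ≈ 7.78×10⁻⁴ T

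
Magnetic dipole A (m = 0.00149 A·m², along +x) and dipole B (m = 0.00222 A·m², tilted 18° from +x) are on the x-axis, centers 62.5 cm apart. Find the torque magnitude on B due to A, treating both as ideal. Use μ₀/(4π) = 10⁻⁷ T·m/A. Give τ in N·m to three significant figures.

Dipole B is on the axis of dipole A, so B₁ there is axial: B₁ = (μ₀/4π)·2m₁/r³ along +x.
B₁ = 2(10⁻⁷)(0.00149)/(0.625)³ = 1.221×10⁻⁹ T.
τ = m₂ B₁ sinθ.
τ = (0.00222)(1.221×10⁻⁹)·sin18° = 8.374×10⁻¹³ N·m.

τ ≈ 8.37×10⁻¹³ N·m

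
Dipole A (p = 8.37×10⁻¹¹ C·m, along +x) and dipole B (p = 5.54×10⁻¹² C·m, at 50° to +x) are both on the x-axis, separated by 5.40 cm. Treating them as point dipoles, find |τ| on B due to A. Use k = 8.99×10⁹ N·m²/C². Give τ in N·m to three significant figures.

τ ≈ 4.06×10⁻⁸ N·m

The second dipole sits on the axis of the first, so the field there is axial: E₁ = 2kp₁/r³ along +x.
E₁ = 2(8.99×10⁹)(8.37×10⁻¹¹)/(0.0540)³ = 9557 N/C.
Torque on the second dipole: τ = p₂ E₁ sinθ.
τ = (5.54×10⁻¹²)(9557)·sin50° = 4.056×10⁻⁸ N·m.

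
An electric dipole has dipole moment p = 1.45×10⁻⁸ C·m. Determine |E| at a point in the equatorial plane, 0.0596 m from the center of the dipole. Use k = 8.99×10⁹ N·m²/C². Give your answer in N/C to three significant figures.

E ≈ 6.16×10⁵ N/C

In the equatorial plane E = kp/r³.
E = (8.99×10⁹)(1.45×10⁻⁸) / (0.0596)³ = 6.157×10⁵ N/C.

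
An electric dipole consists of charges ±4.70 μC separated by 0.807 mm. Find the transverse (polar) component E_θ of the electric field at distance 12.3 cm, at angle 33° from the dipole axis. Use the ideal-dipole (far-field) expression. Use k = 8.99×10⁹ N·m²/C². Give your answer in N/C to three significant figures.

E_θ ≈ 9980 N/C

Dipole moment p = qd = (4.70×10⁻⁶ C)(8.07×10⁻⁴ m) = 3.793×10⁻⁹ C·m.
For a dipole, E_θ = (kp sinθ)/r³.
kp/r³ = (8.99×10⁹)(3.793×10⁻⁹)/(0.123)³ = 1.832×10⁴ N/C.
E_θ = 1.832×10⁴·sin33° = 9980 N/C.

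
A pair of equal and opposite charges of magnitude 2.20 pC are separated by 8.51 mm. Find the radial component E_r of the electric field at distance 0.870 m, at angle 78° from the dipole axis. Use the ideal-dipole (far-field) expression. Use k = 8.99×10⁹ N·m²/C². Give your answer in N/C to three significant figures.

Dipole moment p = qd = (2.20×10⁻¹² C)(0.00851 m) = 1.872×10⁻¹⁴ C·m.
For a dipole, E_r = (2kp cosθ)/r³.
kp/r³ = (8.99×10⁹)(1.872×10⁻¹⁴)/(0.870)³ = 2.556×10⁻⁴ N/C.
E_r = 2·2.556×10⁻⁴·cos78° = 1.063×10⁻⁴ N/C.

E_r ≈ 1.06×10⁻⁴ N/C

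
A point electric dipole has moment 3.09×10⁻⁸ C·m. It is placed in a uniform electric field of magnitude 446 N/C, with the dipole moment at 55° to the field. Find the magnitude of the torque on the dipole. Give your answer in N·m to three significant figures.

Torque on an electric dipole: τ = pE sinθ.
τ = (3.09×10⁻⁸)(446)·sin55° = 1.129×10⁻⁵ N·m.

τ ≈ 1.13×10⁻⁵ N·m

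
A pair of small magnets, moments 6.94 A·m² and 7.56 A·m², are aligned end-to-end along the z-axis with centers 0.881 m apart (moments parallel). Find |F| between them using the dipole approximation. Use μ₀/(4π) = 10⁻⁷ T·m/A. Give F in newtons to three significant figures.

F ≈ 5.23×10⁻⁵ N

On-axis B of dipole 1: B = (μ₀/4π)·2m₁/r³. Force on dipole 2: F = m₂·dB/dr.
dB/dr = −(μ₀/4π)·6m₁/r⁴, so |F| = (μ₀/4π)·6m₁m₂/r⁴.
F = 6(10⁻⁷)(6.94)(7.56)/(0.881)⁴ = 5.226×10⁻⁵ N.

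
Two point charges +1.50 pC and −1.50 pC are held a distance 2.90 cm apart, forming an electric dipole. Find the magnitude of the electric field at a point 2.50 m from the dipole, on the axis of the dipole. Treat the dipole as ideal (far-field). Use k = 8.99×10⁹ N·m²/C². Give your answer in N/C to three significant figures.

E ≈ 5.01×10⁻⁵ N/C

Dipole moment p = qd = (1.50×10⁻¹² C)(0.0290 m) = 4.35×10⁻¹⁴ C·m.
On the dipole axis E = 2kp/r³.
E = 2·(8.99×10⁹)(4.35×10⁻¹⁴) / (2.50)³ = 5.006×10⁻⁵ N/C.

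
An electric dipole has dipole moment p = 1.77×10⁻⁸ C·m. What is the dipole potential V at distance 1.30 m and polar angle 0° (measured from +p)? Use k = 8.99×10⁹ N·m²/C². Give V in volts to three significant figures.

V ≈ 94.2 V

The dipole potential is V = kp cosθ / r².
V = (8.99×10⁹)(1.77×10⁻⁸)·cos0° / (1.30)² = 94.16 V.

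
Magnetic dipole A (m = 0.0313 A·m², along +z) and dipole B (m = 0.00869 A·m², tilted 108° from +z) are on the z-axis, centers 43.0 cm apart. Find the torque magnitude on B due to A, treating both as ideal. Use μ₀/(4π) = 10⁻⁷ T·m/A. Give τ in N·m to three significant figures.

Dipole B is on the axis of dipole A, so B₁ there is axial: B₁ = (μ₀/4π)·2m₁/r³ along +z.
B₁ = 2(10⁻⁷)(0.0313)/(0.430)³ = 7.874×10⁻⁸ T.
τ = m₂ B₁ sinθ.
τ = (0.00869)(7.874×10⁻⁸)·sin108° = 6.507×10⁻¹⁰ N·m.

τ ≈ 6.51×10⁻¹⁰ N·m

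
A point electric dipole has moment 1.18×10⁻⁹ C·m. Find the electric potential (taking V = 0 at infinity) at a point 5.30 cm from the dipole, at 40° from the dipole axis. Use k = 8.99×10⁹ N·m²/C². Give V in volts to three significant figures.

V ≈ 2890 V

The dipole potential is V = kp cosθ / r².
V = (8.99×10⁹)(1.18×10⁻⁹)·cos40° / (0.0530)² = 2893 V.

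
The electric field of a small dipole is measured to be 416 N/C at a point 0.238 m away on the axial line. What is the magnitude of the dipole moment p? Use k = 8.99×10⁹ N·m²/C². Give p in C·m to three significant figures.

On axis E = 2kp/r³, so p = Er³/(2k).
p = (416)·(0.238)³ / (2·8.99×10⁹) = 3.119×10⁻¹⁰ C·m.

p ≈ 3.12×10⁻¹⁰ C·m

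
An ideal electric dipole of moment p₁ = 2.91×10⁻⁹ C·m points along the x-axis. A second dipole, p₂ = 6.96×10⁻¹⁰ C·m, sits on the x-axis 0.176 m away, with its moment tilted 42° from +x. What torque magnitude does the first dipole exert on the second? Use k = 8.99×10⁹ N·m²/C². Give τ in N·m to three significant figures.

The second dipole sits on the axis of the first, so the field there is axial: E₁ = 2kp₁/r³ along +x.
E₁ = 2(8.99×10⁹)(2.91×10⁻⁹)/(0.176)³ = 9597 N/C.
Torque on the second dipole: τ = p₂ E₁ sinθ.
τ = (6.96×10⁻¹⁰)(9597)·sin42° = 4.470×10⁻⁶ N·m.

τ ≈ 4.47×10⁻⁶ N·m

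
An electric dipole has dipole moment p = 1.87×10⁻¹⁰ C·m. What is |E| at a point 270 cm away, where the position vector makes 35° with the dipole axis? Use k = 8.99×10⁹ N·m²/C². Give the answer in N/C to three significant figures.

E ≈ 0.148 N/C

At angle θ the dipole field magnitude is E = (kp/r³)·√(1 + 3cos²θ).
kp/r³ = (8.99×10⁹)(1.87×10⁻¹⁰) / (2.70)³ = 0.08541 N/C.
√(1 + 3cos²35°) = √(1 + 3·0.6710) = √3.0130 ≈ 1.7358.
E ≈ 0.08541 × 1.736 = 0.1483 N/C.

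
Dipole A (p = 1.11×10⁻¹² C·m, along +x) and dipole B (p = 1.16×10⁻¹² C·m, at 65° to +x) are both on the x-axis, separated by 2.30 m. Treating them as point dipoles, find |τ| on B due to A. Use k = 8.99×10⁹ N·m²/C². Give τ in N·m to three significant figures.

The second dipole sits on the axis of the first, so the field there is axial: E₁ = 2kp₁/r³ along +x.
E₁ = 2(8.99×10⁹)(1.11×10⁻¹²)/(2.30)³ = 0.001640 N/C.
Torque on the second dipole: τ = p₂ E₁ sinθ.
τ = (1.16×10⁻¹²)(0.001640)·sin65° = 1.724×10⁻¹⁵ N·m.

τ ≈ 1.72×10⁻¹⁵ N·m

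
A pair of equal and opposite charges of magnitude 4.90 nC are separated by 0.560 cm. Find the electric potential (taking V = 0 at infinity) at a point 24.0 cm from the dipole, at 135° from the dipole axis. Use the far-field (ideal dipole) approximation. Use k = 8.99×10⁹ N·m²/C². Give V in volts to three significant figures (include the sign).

V ≈ -3.03 V

Dipole moment p = qd = (4.90×10⁻⁹ C)(0.00560 m) = 2.744×10⁻¹¹ C·m.
The dipole potential is V = kp cosθ / r².
V = (8.99×10⁹)(2.744×10⁻¹¹)·cos135° / (0.240)² = -3.028 V.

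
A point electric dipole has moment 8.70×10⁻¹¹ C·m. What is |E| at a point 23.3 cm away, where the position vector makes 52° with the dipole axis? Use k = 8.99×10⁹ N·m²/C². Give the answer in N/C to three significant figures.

E ≈ 90.4 N/C

At angle θ the dipole field magnitude is E = (kp/r³)·√(1 + 3cos²θ).
kp/r³ = (8.99×10⁹)(8.70×10⁻¹¹) / (0.233)³ = 61.83 N/C.
√(1 + 3cos²52°) = √(1 + 3·0.3790) = √2.1371 ≈ 1.4619.
E ≈ 61.83 × 1.462 = 90.39 N/C.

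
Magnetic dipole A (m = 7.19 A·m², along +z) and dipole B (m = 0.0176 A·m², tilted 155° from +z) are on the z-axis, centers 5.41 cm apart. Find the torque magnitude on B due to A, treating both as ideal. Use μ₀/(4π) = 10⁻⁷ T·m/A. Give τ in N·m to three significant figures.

Dipole B is on the axis of dipole A, so B₁ there is axial: B₁ = (μ₀/4π)·2m₁/r³ along +z.
B₁ = 2(10⁻⁷)(7.19)/(0.0541)³ = 0.009082 T.
τ = m₂ B₁ sinθ.
τ = (0.0176)(0.009082)·sin155° = 6.755×10⁻⁵ N·m.

τ ≈ 6.76×10⁻⁵ N·m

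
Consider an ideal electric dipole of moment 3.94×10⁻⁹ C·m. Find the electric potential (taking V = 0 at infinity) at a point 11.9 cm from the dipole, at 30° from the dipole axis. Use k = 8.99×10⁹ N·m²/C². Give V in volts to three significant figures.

The dipole potential is V = kp cosθ / r².
V = (8.99×10⁹)(3.94×10⁻⁹)·cos30° / (0.119)² = 2166 V.

V ≈ 2170 V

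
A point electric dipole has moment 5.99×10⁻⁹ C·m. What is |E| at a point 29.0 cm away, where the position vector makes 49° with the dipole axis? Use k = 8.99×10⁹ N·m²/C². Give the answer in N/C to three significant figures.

At angle θ the dipole field magnitude is E = (kp/r³)·√(1 + 3cos²θ).
kp/r³ = (8.99×10⁹)(5.99×10⁻⁹) / (0.290)³ = 2208 N/C.
√(1 + 3cos²49°) = √(1 + 3·0.4304) = √2.2912 ≈ 1.5137.
E ≈ 2208 × 1.514 = 3342 N/C.

E ≈ 3340 N/C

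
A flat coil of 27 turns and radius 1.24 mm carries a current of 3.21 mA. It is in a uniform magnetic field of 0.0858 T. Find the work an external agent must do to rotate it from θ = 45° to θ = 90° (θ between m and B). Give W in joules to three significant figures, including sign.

W ≈ 2.54×10⁻⁸ J

m = NIA = NIπa² = 27·(0.00321)·π·(0.00124)² = 4.187×10⁻⁷ A·m².
W_ext = ΔU = −mB cosθ₂ + mB cosθ₁ = mB(cosθ₁ − cosθ₂).
W = (4.187×10⁻⁷)(0.0858)·(cos45° − cos90°) = (3.592×10⁻⁸)·(+0.7071) = 2.540×10⁻⁸ J.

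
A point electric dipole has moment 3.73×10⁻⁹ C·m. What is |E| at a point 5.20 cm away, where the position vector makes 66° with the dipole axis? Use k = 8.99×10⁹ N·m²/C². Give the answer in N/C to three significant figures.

E ≈ 2.92×10⁵ N/C

At angle θ the dipole field magnitude is E = (kp/r³)·√(1 + 3cos²θ).
kp/r³ = (8.99×10⁹)(3.73×10⁻⁹) / (0.0520)³ = 2.385×10⁵ N/C.
√(1 + 3cos²66°) = √(1 + 3·0.1654) = √1.4963 ≈ 1.2232.
E ≈ 2.385×10⁵ × 1.223 = 2.917×10⁵ N/C.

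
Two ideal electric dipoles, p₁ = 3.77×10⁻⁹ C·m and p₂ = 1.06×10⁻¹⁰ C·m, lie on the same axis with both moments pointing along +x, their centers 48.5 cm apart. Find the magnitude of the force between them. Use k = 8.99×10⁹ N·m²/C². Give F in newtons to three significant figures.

On-axis field of dipole 1 at distance r: E = 2kp₁/r³. Force on dipole 2 is F = p₂·dE/dr (gradient along axis).
dE/dr = −6kp₁/r⁴, so |F| = 6kp₁p₂/r⁴ (attractive for aligned moments).
F = 6(8.99×10⁹)(3.77×10⁻⁹)(1.06×10⁻¹⁰)/(0.485)⁴ = 3.896×10⁻⁷ N.

F ≈ 3.90×10⁻⁷ N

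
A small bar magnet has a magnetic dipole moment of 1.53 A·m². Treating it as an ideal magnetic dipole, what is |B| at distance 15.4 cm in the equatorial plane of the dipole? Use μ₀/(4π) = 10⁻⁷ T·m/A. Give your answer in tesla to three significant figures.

In the equatorial plane B = (μ₀/4π)·m/r³ (half the axial value).
B = (10⁻⁷)·(1.53) / (0.154)³ = 4.189×10⁻⁵ T.

B ≈ 4.19×10⁻⁵ T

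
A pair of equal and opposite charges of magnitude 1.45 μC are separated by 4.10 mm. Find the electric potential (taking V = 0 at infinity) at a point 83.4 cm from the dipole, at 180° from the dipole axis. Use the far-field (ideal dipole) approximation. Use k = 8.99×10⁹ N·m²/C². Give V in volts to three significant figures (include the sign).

V ≈ -76.8 V

Dipole moment p = qd = (1.45×10⁻⁶ C)(0.00410 m) = 5.945×10⁻⁹ C·m.
The dipole potential is V = kp cosθ / r².
V = (8.99×10⁹)(5.945×10⁻⁹)·cos180° / (0.834)² = -76.84 V.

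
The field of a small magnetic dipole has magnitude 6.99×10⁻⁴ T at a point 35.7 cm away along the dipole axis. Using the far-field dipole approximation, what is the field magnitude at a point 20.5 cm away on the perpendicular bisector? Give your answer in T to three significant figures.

Dipole fields scale as 1/r³ in the far field.
The axial field is twice the equatorial field at the same r, so the geometry factor is 1/2.
B₂ = B₁ · (1/2) · (r₁/r₂)³ = 6.99×10⁻⁴ · 0.5 · (35.7/20.5)³.
(r₁/r₂)³ = (1.741)³ = 5.281.
B₂ ≈ 0.001846 T.

B ≈ 0.00185 T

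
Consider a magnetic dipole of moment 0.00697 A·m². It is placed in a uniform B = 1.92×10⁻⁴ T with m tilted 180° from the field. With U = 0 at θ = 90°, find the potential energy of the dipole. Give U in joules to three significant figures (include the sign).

U ≈ 1.34×10⁻⁶ J

U = −m·B = −mB cosθ.
U = −(0.00697)(1.92×10⁻⁴)·cos180° = 1.338×10⁻⁶ J.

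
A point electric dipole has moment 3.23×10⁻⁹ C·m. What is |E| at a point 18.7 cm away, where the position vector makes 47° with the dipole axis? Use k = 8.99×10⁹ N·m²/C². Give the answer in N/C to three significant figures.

E ≈ 6870 N/C

At angle θ the dipole field magnitude is E = (kp/r³)·√(1 + 3cos²θ).
kp/r³ = (8.99×10⁹)(3.23×10⁻⁹) / (0.187)³ = 4441 N/C.
√(1 + 3cos²47°) = √(1 + 3·0.4651) = √2.3954 ≈ 1.5477.
E ≈ 4441 × 1.548 = 6873 N/C.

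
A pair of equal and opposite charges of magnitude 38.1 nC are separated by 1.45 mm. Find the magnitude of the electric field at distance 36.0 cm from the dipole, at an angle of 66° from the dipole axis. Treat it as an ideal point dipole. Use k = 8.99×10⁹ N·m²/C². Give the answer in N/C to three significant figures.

Dipole moment p = qd = (3.81×10⁻⁸ C)(0.00145 m) = 5.525×10⁻¹¹ C·m.
At angle θ the dipole field magnitude is E = (kp/r³)·√(1 + 3cos²θ).
kp/r³ = (8.99×10⁹)(5.525×10⁻¹¹) / (0.360)³ = 10.65 N/C.
√(1 + 3cos²66°) = √(1 + 3·0.1654) = √1.4963 ≈ 1.2232.
E ≈ 10.65 × 1.223 = 13.02 N/C.

E ≈ 13.0 N/C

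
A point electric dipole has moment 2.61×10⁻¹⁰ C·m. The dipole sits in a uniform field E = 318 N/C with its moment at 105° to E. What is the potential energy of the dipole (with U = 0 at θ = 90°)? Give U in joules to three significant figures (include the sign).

U ≈ 2.15×10⁻⁸ J

U = −p·E = −pE cosθ.
U = −(2.61×10⁻¹⁰)(318)·cos105° = 2.148×10⁻⁸ J.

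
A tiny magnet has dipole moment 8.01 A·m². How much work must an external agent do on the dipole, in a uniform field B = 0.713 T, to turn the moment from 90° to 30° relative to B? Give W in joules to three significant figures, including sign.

W ≈ -4.95 J

W_ext = ΔU = −mB cosθ₂ + mB cosθ₁ = mB(cosθ₁ − cosθ₂).
W = (8.01)(0.713)·(cos90° − cos30°) = (5.711)·(-0.8660) = -4.946 J.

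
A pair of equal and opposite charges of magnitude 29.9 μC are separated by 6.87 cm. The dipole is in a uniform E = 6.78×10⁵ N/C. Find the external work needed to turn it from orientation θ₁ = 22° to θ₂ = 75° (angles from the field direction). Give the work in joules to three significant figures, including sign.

Dipole moment p = qd = (2.99×10⁻⁵ C)(0.0687 m) = 2.054×10⁻⁶ C·m.
W_ext = ΔU = U(θ₂) − U(θ₁) = −pE cosθ₂ − (−pE cosθ₁) = pE(cosθ₁ − cosθ₂).
W = (2.054×10⁻⁶)(6.78×10⁵)·(cos22° − cos75°) = (1.393)·(+0.6684) = 0.9308 J.

W ≈ 0.931 J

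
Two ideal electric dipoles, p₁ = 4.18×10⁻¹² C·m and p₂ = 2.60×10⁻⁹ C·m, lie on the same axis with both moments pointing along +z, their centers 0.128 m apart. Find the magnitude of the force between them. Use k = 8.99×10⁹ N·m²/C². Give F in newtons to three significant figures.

On-axis field of dipole 1 at distance r: E = 2kp₁/r³. Force on dipole 2 is F = p₂·dE/dr (gradient along axis).
dE/dr = −6kp₁/r⁴, so |F| = 6kp₁p₂/r⁴ (attractive for aligned moments).
F = 6(8.99×10⁹)(4.18×10⁻¹²)(2.60×10⁻⁹)/(0.128)⁴ = 2.184×10⁻⁶ N.

F ≈ 2.18×10⁻⁶ N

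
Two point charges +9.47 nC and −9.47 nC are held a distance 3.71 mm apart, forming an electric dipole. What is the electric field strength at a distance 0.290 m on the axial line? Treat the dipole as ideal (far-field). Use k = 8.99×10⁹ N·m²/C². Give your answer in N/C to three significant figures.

E ≈ 25.9 N/C

Dipole moment p = qd = (9.47×10⁻⁹ C)(0.00371 m) = 3.513×10⁻¹¹ C·m.
On the dipole axis E = 2kp/r³.
E = 2·(8.99×10⁹)(3.513×10⁻¹¹) / (0.290)³ = 25.90 N/C.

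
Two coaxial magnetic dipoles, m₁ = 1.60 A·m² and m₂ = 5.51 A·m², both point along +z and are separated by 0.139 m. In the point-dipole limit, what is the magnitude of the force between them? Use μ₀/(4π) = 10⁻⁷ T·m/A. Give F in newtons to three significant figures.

F ≈ 0.0142 N

On-axis B of dipole 1: B = (μ₀/4π)·2m₁/r³. Force on dipole 2: F = m₂·dB/dr.
dB/dr = −(μ₀/4π)·6m₁/r⁴, so |F| = (μ₀/4π)·6m₁m₂/r⁴.
F = 6(10⁻⁷)(1.60)(5.51)/(0.139)⁴ = 0.01417 N.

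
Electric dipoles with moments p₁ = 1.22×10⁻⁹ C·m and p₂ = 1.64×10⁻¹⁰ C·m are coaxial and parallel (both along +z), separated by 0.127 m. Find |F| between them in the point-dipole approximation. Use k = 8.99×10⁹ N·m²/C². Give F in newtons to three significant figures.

F ≈ 4.15×10⁻⁵ N

On-axis field of dipole 1 at distance r: E = 2kp₁/r³. Force on dipole 2 is F = p₂·dE/dr (gradient along axis).
dE/dr = −6kp₁/r⁴, so |F| = 6kp₁p₂/r⁴ (attractive for aligned moments).
F = 6(8.99×10⁹)(1.22×10⁻⁹)(1.64×10⁻¹⁰)/(0.127)⁴ = 4.149×10⁻⁵ N.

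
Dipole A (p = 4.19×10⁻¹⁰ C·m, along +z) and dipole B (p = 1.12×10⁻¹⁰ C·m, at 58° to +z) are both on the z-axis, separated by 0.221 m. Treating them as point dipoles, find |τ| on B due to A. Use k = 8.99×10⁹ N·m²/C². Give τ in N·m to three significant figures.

τ ≈ 6.63×10⁻⁸ N·m

The second dipole sits on the axis of the first, so the field there is axial: E₁ = 2kp₁/r³ along +z.
E₁ = 2(8.99×10⁹)(4.19×10⁻¹⁰)/(0.221)³ = 698.0 N/C.
Torque on the second dipole: τ = p₂ E₁ sinθ.
τ = (1.12×10⁻¹⁰)(698.0)·sin58° = 6.629×10⁻⁸ N·m.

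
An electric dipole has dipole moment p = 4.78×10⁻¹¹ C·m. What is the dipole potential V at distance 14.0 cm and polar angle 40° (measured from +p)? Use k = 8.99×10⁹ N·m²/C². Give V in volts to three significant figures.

V ≈ 16.8 V

The dipole potential is V = kp cosθ / r².
V = (8.99×10⁹)(4.78×10⁻¹¹)·cos40° / (0.140)² = 16.80 V.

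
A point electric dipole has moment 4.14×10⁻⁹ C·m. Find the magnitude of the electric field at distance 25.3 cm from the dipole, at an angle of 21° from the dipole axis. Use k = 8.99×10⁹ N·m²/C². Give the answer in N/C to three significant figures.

E ≈ 4370 N/C

At angle θ the dipole field magnitude is E = (kp/r³)·√(1 + 3cos²θ).
kp/r³ = (8.99×10⁹)(4.14×10⁻⁹) / (0.253)³ = 2298 N/C.
√(1 + 3cos²21°) = √(1 + 3·0.8716) = √3.6147 ≈ 1.9012.
E ≈ 2298 × 1.901 = 4370 N/C.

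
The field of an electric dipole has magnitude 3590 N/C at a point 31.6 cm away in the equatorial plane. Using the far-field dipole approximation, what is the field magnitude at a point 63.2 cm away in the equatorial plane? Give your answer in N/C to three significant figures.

Dipole fields scale as 1/r³ in the far field; the geometry is the same at both points.
E₂ = E₁ · (r₁/r₂)³ = 3590 · (31.6/63.2)³.
(r₁/r₂)³ = (0.5)³ = 0.125.
E₂ ≈ 448.8 N/C.

E ≈ 449 N/C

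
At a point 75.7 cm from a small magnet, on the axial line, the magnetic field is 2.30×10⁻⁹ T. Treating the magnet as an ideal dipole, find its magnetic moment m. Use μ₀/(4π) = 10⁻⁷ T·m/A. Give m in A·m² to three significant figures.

On axis B = (μ₀/4π)·2m/r³, so m = Br³·4π/(μ₀·2).
m = (2.30×10⁻⁹)·(0.757)³ / (2·10⁻⁷) = 0.004989 A·m².

m ≈ 0.00499 A·m²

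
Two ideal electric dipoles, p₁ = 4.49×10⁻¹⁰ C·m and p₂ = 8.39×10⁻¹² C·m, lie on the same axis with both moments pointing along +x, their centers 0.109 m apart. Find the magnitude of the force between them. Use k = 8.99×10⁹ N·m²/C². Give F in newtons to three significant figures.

F ≈ 1.44×10⁻⁶ N

On-axis field of dipole 1 at distance r: E = 2kp₁/r³. Force on dipole 2 is F = p₂·dE/dr (gradient along axis).
dE/dr = −6kp₁/r⁴, so |F| = 6kp₁p₂/r⁴ (attractive for aligned moments).
F = 6(8.99×10⁹)(4.49×10⁻¹⁰)(8.39×10⁻¹²)/(0.109)⁴ = 1.440×10⁻⁶ N.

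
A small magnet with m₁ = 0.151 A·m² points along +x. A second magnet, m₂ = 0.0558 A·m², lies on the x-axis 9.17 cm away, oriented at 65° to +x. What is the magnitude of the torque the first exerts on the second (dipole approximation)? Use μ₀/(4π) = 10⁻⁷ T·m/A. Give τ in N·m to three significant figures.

Dipole B is on the axis of dipole A, so B₁ there is axial: B₁ = (μ₀/4π)·2m₁/r³ along +x.
B₁ = 2(10⁻⁷)(0.151)/(0.0917)³ = 3.917×10⁻⁵ T.
τ = m₂ B₁ sinθ.
τ = (0.0558)(3.917×10⁻⁵)·sin65° = 1.981×10⁻⁶ N·m.

τ ≈ 1.98×10⁻⁶ N·m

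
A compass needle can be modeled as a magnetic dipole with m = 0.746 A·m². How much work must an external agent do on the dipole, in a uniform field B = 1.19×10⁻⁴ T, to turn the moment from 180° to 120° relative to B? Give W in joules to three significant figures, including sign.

W ≈ -4.44×10⁻⁵ J

W_ext = ΔU = −mB cosθ₂ + mB cosθ₁ = mB(cosθ₁ − cosθ₂).
W = (0.746)(1.19×10⁻⁴)·(cos180° − cos120°) = (8.877×10⁻⁵)·(-0.5000) = -4.439×10⁻⁵ J.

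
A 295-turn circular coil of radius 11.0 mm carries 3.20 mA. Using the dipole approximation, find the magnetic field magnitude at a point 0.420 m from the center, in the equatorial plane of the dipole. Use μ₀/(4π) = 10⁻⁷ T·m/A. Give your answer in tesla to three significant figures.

m = NIA = NIπa² = 295·(0.00320)·π·(0.0110)² = 3.588×10⁻⁴ A·m².
In the equatorial plane B = (μ₀/4π)·m/r³ (half the axial value).
B = (10⁻⁷)·(3.588×10⁻⁴) / (0.420)³ = 4.843×10⁻¹⁰ T.

B ≈ 4.84×10⁻¹⁰ T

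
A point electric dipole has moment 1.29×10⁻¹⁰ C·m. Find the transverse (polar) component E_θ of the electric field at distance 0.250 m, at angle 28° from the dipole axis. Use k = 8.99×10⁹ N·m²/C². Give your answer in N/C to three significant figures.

E_θ ≈ 34.8 N/C

For a dipole, E_θ = (kp sinθ)/r³.
kp/r³ = (8.99×10⁹)(1.29×10⁻¹⁰)/(0.250)³ = 74.22 N/C.
E_θ = 74.22·sin28° = 34.84 N/C.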